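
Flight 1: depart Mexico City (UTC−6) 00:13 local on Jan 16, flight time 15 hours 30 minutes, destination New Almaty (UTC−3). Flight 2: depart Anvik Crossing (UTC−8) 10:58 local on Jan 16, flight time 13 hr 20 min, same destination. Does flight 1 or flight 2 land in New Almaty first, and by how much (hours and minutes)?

the first, by 10 hours 35 minutes

Flight 1 in UTC: 00:13 + 6:00 = 06:13 on Jan 16.
+15 hours and 30 minutes → arrive 21:43 UTC on Jan 16.
Flight 2 in UTC: 10:58 + 8:00 = 18:58 on Jan 16.
+13 hours and 20 minutes → arrive 08:18 UTC on Jan 17.
Flight 1 lands earlier by 10 hours 35 minutes.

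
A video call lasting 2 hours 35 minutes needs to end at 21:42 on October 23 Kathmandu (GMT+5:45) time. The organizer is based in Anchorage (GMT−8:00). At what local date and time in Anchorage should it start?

05:22 on October 23

Target end time in UTC: 21:42 − 5:45 = 15:57 on Oct 23.
Subtract 2 hours 35 minutes → start 13:22 UTC on Oct 23.
Anchorage is UTC−8:00: 13:22 − 8:00 = 05:22 on Oct 23.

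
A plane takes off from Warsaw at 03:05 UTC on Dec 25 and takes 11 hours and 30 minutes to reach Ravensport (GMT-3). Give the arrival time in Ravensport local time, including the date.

Departure is given in UTC: 03:05 on Dec 25.
Add 11 hours 30 minutes → 14:35 UTC.
Ravensport is UTC−3:00: 14:35 − 3:00 = 11:35 on Dec 25.

11:35 on Dec 25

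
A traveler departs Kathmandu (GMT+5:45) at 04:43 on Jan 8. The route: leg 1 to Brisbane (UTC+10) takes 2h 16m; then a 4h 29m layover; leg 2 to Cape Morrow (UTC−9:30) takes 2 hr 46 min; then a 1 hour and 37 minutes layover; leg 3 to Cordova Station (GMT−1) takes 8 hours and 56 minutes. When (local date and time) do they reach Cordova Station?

Convert departure to UTC: 04:43 − 5:45 = 22:58 UTC on Jan 7.
Add 2 hours 16 minutes leg 1 → 01:14 UTC (Jan 8).
Add 4 hours 29 minutes layover in Brisbane → 05:43 UTC.
Add 2 hours 46 minutes leg 2 → 08:29 UTC.
Add 1 hour and 37 minutes layover in Cape Morrow → 10:06 UTC.
Add 8 hours 56 minutes leg 3 → 19:02 UTC.
Cordova Station is UTC−1:00, so local arrival = 19:02 − 1:00 = 18:02 on Jan 8.

18:02 on January 8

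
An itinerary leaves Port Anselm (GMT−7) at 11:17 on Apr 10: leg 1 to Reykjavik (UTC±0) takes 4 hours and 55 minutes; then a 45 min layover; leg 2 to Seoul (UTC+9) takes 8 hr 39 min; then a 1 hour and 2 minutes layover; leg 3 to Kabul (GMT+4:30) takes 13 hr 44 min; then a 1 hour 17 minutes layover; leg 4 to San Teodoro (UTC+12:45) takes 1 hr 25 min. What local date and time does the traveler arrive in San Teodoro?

Convert departure to UTC: 11:17 + 7:00 = 18:17 UTC on Apr 10.
Add 4 hours 55 minutes leg 1 → 23:12 UTC.
Add 45 minutes layover in Reykjavik → 23:57 UTC.
Add 8 hours 39 minutes leg 2 → 08:36 UTC (Apr 11).
Add 1 hour 2 minutes layover in Seoul → 09:38 UTC.
Add 13 hours and 44 minutes leg 3 → 23:22 UTC.
Add 1 hour and 17 minutes layover in Kabul → 00:39 UTC (Apr 12).
Add 1 hour 25 minutes leg 4 → 02:04 UTC.
San Teodoro is UTC+12:45, so local arrival = 02:04 + 12:45 = 14:49 on Apr 12.

14:49 on April 12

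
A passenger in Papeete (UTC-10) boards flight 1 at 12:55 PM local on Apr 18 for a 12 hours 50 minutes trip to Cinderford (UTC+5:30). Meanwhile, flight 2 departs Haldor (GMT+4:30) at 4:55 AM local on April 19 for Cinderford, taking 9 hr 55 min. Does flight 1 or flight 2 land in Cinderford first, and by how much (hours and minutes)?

the second, by 1 hour 25 minutes

Flight 1 in UTC: 12:55 PM + 10:00 = 10:55 PM on Apr 18.
+12 hours and 50 minutes → arrive 11:45 AM UTC on Apr 19.
Flight 2 in UTC: 4:55 AM − 4:30 = 12:25 AM on Apr 19.
+9 hours and 55 minutes → arrive 10:20 AM UTC on Apr 19.
Flight 2 lands earlier by 1 hour 25 minutes.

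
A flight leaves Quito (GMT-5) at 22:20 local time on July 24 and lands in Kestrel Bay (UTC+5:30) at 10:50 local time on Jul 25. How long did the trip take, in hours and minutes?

2 hours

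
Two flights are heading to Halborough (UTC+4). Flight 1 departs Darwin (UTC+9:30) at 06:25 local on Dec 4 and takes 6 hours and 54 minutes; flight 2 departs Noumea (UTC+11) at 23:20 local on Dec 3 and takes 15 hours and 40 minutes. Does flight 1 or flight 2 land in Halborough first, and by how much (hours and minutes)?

Flight 1 in UTC: 06:25 − 9:30 = 20:55 on Dec 3.
+6 hours and 54 minutes → arrive 03:49 UTC on Dec 4.
Flight 2 in UTC: 23:20 − 11:00 = 12:20 on Dec 3.
+15 hours and 40 minutes → arrive 04:00 UTC on Dec 4.
Flight 1 lands earlier by 11 minutes.

the first, by 11 minutes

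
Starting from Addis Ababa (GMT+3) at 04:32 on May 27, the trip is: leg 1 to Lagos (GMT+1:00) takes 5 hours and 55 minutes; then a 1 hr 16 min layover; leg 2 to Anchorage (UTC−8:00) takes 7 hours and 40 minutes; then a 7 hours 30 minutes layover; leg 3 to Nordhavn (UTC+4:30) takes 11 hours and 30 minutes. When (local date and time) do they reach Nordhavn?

15:53 on May 28

Convert departure to UTC: 04:32 − 3:00 = 01:32 UTC on May 27.
Add 5 hours 55 minutes leg 1 → 07:27 UTC.
Add 1 hour and 16 minutes layover in Lagos → 08:43 UTC.
Add 7 hours and 40 minutes leg 2 → 16:23 UTC.
Add 7 hours 30 minutes layover in Anchorage → 23:53 UTC.
Add 11 hours 30 minutes leg 3 → 11:23 UTC (May 28).
Nordhavn is UTC+4:30, so local arrival = 11:23 + 4:30 = 15:53 on May 28.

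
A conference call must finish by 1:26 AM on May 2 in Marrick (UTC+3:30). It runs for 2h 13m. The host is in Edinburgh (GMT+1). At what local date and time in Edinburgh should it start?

Target end time in UTC: 1:26 AM − 3:30 = 9:56 PM on May 1.
Subtract 2 hours and 13 minutes → start 7:43 PM UTC on May 1.
Edinburgh is UTC+1:00: 7:43 PM + 1:00 = 8:43 PM on May 1.

8:43 PM on May 1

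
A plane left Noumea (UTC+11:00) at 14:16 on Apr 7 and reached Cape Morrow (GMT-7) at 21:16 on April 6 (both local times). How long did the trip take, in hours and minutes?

1 hour

Departure in UTC: 14:16 − 11:00 = 03:16 on Apr 7.
Arrival in UTC: 21:16 + 7:00 = 04:16 on Apr 7.
Elapsed = 04:16 − 03:16 = 1 hour.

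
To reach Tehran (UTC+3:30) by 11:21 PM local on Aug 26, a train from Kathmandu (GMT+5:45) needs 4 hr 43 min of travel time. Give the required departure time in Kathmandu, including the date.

8:53 PM on August 26

Target arrival in UTC: 11:21 PM − 3:30 = 7:51 PM on Aug 26.
Subtract 4 hours and 43 minutes → departure 3:08 PM UTC on Aug 26.
Kathmandu is UTC+5:45: 3:08 PM + 5:45 = 8:53 PM on Aug 26.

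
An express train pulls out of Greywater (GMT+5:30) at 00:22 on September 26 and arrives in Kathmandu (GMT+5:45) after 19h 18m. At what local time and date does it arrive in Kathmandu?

19:55 on September 26

Kathmandu is 0:15 ahead of Greywater.
After 19 hours and 18 minutes it is 19:40 in Greywater.
Shift by the zone difference: 19:40 + 0:15 = 19:55 on Sep 26 in Kathmandu.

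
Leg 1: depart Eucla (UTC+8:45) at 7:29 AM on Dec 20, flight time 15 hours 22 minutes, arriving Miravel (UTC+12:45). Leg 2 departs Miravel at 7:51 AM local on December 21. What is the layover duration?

5 hours

Convert departure to UTC: 7:29 AM − 8:45 = 10:44 PM UTC on Dec 19.
Add 15 hours and 22 minutes flight time → 2:06 PM UTC (Dec 20).
Miravel is UTC+12:45, so local arrival = 2:06 PM + 12:45 = 2:51 AM on Dec 21.
Layover = 7:51 AM − 2:51 AM = 5 hours.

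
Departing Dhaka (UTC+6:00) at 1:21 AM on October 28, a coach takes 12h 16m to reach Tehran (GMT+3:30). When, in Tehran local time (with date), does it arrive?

11:07 AM on October 28

Convert departure to UTC: 1:21 AM − 6:00 = 7:21 PM UTC on Oct 27.
Add 12 hours and 16 minutes travel time → 7:37 AM UTC (Oct 28).
Tehran is UTC+3:30, so local arrival = 7:37 AM + 3:30 = 11:07 AM on Oct 28.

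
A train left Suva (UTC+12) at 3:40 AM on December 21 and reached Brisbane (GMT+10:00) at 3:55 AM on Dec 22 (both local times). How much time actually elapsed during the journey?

26 hours 15 minutes

Departure in UTC: 3:40 AM − 12:00 = 3:40 PM on Dec 20.
Arrival in UTC: 3:55 AM − 10:00 = 5:55 PM on Dec 21.
Elapsed = 5:55 PM − 3:40 PM (+1 day) = 26 hours 15 minutes.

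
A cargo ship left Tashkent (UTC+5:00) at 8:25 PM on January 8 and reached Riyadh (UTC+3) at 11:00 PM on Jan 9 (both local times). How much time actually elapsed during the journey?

Departure in UTC: 8:25 PM − 5:00 = 3:25 PM on Jan 8.
Arrival in UTC: 11:00 PM − 3:00 = 8:00 PM on Jan 9.
Elapsed = 8:00 PM − 3:25 PM (+1 day) = 28 hours 35 minutes.

28 hours 35 minutes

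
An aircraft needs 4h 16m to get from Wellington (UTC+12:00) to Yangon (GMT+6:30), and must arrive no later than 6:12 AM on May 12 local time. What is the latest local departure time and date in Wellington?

Target arrival in UTC: 6:12 AM − 6:30 = 11:42 PM on May 11.
Subtract 4 hours 16 minutes → departure 7:26 PM UTC on May 11.
Wellington is UTC+12:00: 7:26 PM + 12:00 = 7:26 AM on May 12.

7:26 AM on May 12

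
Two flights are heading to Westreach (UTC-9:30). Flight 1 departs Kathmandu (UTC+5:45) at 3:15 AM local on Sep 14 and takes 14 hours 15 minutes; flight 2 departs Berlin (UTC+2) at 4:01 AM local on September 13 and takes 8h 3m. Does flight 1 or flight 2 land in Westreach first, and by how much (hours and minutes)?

Flight 1 in UTC: 3:15 AM − 5:45 = 9:30 PM on Sep 13.
+14 hours 15 minutes → arrive 11:45 AM UTC on Sep 14.
Flight 2 in UTC: 4:01 AM − 2:00 = 2:01 AM on Sep 13.
+8 hours and 3 minutes → arrive 10:04 AM UTC on Sep 13.
Flight 2 lands earlier by 25 hours 41 minutes.

the second, by 25 hours 41 minutes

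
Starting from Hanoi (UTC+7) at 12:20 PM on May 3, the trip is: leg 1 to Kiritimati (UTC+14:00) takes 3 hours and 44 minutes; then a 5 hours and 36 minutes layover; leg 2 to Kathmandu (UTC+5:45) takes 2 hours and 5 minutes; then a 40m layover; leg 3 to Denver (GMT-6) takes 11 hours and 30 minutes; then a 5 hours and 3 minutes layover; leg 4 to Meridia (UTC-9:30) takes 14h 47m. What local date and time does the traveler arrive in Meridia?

3:15 PM on May 4

Convert departure to UTC: 12:20 PM − 7:00 = 5:20 AM UTC on May 3.
Add 3 hours and 44 minutes leg 1 → 9:04 AM UTC.
Add 5 hours and 36 minutes layover in Kiritimati → 2:40 PM UTC.
Add 2 hours and 5 minutes leg 2 → 4:45 PM UTC.
Add 40 minutes layover in Kathmandu → 5:25 PM UTC.
Add 11 hours and 30 minutes leg 3 → 4:55 AM UTC (May 4).
Add 5 hours 3 minutes layover in Denver → 9:58 AM UTC.
Add 14 hours and 47 minutes leg 4 → 12:45 AM UTC (May 5).
Meridia is UTC−9:30, so local arrival = 12:45 AM − 9:30 = 3:15 PM on May 4.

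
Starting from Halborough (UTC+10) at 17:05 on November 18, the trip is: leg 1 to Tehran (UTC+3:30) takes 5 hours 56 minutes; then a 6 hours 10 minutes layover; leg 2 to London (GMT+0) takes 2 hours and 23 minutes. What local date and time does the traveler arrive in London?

Convert departure to UTC: 17:05 − 10:00 = 07:05 UTC on Nov 18.
Add 5 hours and 56 minutes leg 1 → 13:01 UTC.
Add 6 hours and 10 minutes layover in Tehran → 19:11 UTC.
Add 2 hours 23 minutes leg 2 → 21:34 UTC.
London is UTC+0, so local arrival is the same: 21:34 on Nov 18.

21:34 on November 18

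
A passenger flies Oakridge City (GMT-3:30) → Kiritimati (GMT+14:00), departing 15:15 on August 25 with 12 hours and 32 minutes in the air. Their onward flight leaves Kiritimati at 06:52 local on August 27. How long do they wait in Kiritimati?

9 hours 35 minutes

Convert departure to UTC: 15:15 + 3:30 = 18:45 UTC on Aug 25.
Add 12 hours 32 minutes flight time → 07:17 UTC (Aug 26).
Kiritimati is UTC+14:00, so local arrival = 07:17 + 14:00 = 21:17 on Aug 26.
Layover = 06:52 − 21:17 (+1 day) = 9 hours 35 minutes.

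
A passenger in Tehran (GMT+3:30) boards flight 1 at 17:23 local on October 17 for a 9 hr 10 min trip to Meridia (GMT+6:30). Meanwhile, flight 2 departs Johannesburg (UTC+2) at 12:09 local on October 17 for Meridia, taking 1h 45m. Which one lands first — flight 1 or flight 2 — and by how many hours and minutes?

the second, by 11 hours 9 minutes

Flight 1 in UTC: 17:23 − 3:30 = 13:53 on Oct 17.
+9 hours and 10 minutes → arrive 23:03 UTC on Oct 17.
Flight 2 in UTC: 12:09 − 2:00 = 10:09 on Oct 17.
+1 hour 45 minutes → arrive 11:54 UTC on Oct 17.
Flight 2 lands earlier by 11 hours 9 minutes.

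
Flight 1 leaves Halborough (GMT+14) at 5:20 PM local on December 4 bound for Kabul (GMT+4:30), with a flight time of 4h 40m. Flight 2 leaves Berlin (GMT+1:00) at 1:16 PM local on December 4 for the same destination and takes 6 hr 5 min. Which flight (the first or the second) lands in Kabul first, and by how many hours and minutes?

the first, by 10 hours 21 minutes

Flight 1 in UTC: 5:20 PM − 14:00 = 3:20 AM on Dec 4.
+4 hours 40 minutes → arrive 8:00 AM UTC on Dec 4.
Flight 2 in UTC: 1:16 PM − 1:00 = 12:16 PM on Dec 4.
+6 hours and 5 minutes → arrive 6:21 PM UTC on Dec 4.
Flight 1 lands earlier by 10 hours 21 minutes.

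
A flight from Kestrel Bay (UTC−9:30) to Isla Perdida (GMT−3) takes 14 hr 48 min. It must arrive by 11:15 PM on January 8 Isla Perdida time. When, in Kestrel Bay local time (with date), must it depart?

Target arrival in UTC: 11:15 PM + 3:00 = 2:15 AM on Jan 9.
Subtract 14 hours and 48 minutes → departure 11:27 AM UTC on Jan 8.
Kestrel Bay is UTC−9:30: 11:27 AM − 9:30 = 1:57 AM on Jan 8.

1:57 AM on Jan 8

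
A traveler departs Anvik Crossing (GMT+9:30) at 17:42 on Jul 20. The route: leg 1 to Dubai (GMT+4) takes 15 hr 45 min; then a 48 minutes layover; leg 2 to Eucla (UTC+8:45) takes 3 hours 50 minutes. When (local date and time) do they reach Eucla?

Convert departure to UTC: 17:42 − 9:30 = 08:12 UTC on Jul 20.
Add 15 hours and 45 minutes leg 1 → 23:57 UTC.
Add 48 minutes layover in Dubai → 00:45 UTC (Jul 21).
Add 3 hours 50 minutes leg 2 → 04:35 UTC.
Eucla is UTC+8:45, so local arrival = 04:35 + 8:45 = 13:20 on Jul 21.

13:20 on July 21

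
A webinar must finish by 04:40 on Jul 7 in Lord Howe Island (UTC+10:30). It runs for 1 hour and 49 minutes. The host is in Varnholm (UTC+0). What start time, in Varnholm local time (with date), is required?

16:21 on Jul 6

Target end time in UTC: 04:40 − 10:30 = 18:10 on Jul 6.
Subtract 1 hour and 49 minutes → start 16:21 UTC on Jul 6.
Varnholm is UTC+0, so start is 16:21 on Jul 6.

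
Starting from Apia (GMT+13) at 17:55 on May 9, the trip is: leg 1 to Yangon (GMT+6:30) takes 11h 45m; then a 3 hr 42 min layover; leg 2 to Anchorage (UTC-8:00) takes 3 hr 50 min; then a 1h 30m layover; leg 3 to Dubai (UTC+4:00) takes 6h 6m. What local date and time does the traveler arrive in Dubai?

11:48 on May 10

Convert departure to UTC: 17:55 − 13:00 = 04:55 UTC on May 9.
Add 11 hours 45 minutes leg 1 → 16:40 UTC.
Add 3 hours and 42 minutes layover in Yangon → 20:22 UTC.
Add 3 hours and 50 minutes leg 2 → 00:12 UTC (May 10).
Add 1 hour and 30 minutes layover in Anchorage → 01:42 UTC.
Add 6 hours 6 minutes leg 3 → 07:48 UTC.
Dubai is UTC+4:00, so local arrival = 07:48 + 4:00 = 11:48 on May 10.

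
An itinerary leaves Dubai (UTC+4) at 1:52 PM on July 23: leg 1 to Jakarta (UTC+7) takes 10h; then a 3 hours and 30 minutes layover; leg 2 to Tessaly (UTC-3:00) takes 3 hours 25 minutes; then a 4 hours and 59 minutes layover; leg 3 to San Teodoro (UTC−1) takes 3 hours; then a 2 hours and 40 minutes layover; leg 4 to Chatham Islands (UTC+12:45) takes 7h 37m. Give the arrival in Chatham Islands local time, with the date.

9:48 AM on July 25

Convert departure to UTC: 1:52 PM − 4:00 = 9:52 AM UTC on Jul 23.
Add 10 hours leg 1 → 7:52 PM UTC.
Add 3 hours 30 minutes layover in Jakarta → 11:22 PM UTC.
Add 3 hours 25 minutes leg 2 → 2:47 AM UTC (Jul 24).
Add 4 hours 59 minutes layover in Tessaly → 7:46 AM UTC.
Add 3 hours leg 3 → 10:46 AM UTC.
Add 2 hours 40 minutes layover in San Teodoro → 1:26 PM UTC.
Add 7 hours and 37 minutes leg 4 → 9:03 PM UTC.
Chatham Islands is UTC+12:45, so local arrival = 9:03 PM + 12:45 = 9:48 AM on Jul 25.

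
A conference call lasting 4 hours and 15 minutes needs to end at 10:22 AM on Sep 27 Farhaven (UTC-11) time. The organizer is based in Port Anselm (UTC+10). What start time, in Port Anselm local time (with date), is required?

3:07 AM on Sep 28

Target end time in UTC: 10:22 AM + 11:00 = 9:22 PM on Sep 27.
Subtract 4 hours and 15 minutes → start 5:07 PM UTC on Sep 27.
Port Anselm is UTC+10:00: 5:07 PM + 10:00 = 3:07 AM on Sep 28.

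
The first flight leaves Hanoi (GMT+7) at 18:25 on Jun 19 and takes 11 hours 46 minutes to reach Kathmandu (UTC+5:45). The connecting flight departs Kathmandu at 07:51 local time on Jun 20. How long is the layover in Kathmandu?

Convert departure to UTC: 18:25 − 7:00 = 11:25 UTC on Jun 19.
Add 11 hours 46 minutes flight time → 23:11 UTC.
Kathmandu is UTC+5:45, so local arrival = 23:11 + 5:45 = 04:56 on Jun 20.
Layover = 07:51 − 04:56 = 2 hours 55 minutes.

2 hours 55 minutes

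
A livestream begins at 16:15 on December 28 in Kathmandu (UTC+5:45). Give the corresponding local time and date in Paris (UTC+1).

In UTC: 16:15 − 5:45 = 10:30 on Dec 28.
Paris is UTC+1:00: 10:30 + 1:00 = 11:30 on Dec 28.

11:30 on December 28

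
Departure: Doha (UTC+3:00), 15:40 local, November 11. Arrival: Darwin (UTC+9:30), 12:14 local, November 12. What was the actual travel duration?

Departure in UTC: 15:40 − 3:00 = 12:40 on Nov 11.
Arrival in UTC: 12:14 − 9:30 = 02:44 on Nov 12.
Elapsed = 02:44 − 12:40 (+1 day) = 14 hours 4 minutes.

14 hours 4 minutes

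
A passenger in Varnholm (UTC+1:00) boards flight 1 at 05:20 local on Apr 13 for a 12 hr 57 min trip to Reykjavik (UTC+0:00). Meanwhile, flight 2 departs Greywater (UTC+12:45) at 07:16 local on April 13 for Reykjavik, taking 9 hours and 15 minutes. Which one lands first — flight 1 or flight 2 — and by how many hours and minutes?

the second, by 13 hours 31 minutes

Flight 1 in UTC: 05:20 − 1:00 = 04:20 on Apr 13.
+12 hours and 57 minutes → arrive 17:17 UTC on Apr 13.
Flight 2 in UTC: 07:16 − 12:45 = 18:31 on Apr 12.
+9 hours 15 minutes → arrive 03:46 UTC on Apr 13.
Flight 2 lands earlier by 13 hours 31 minutes.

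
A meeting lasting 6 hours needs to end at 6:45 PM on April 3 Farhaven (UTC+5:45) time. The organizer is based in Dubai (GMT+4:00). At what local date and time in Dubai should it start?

11:00 AM on Apr 3

Target end time in UTC: 6:45 PM − 5:45 = 1:00 PM on Apr 3.
Subtract 6 hours → start 7:00 AM UTC on Apr 3.
Dubai is UTC+4:00: 7:00 AM + 4:00 = 11:00 AM on Apr 3.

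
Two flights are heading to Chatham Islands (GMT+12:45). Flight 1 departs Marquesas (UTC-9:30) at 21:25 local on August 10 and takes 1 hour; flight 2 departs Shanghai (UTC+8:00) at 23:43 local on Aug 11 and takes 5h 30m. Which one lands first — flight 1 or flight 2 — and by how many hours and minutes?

the first, by 13 hours 18 minutes

Flight 1 in UTC: 21:25 + 9:30 = 06:55 on Aug 11.
+1 hour → arrive 07:55 UTC on Aug 11.
Flight 2 in UTC: 23:43 − 8:00 = 15:43 on Aug 11.
+5 hours and 30 minutes → arrive 21:13 UTC on Aug 11.
Flight 1 lands earlier by 13 hours 18 minutes.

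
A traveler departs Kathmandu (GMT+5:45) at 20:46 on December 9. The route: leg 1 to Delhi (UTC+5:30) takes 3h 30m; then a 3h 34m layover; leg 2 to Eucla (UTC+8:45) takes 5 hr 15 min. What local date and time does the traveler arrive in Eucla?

12:05 on December 10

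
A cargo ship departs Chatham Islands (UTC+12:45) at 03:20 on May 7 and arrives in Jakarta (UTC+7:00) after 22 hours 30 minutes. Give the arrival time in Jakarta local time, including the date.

20:05 on May 7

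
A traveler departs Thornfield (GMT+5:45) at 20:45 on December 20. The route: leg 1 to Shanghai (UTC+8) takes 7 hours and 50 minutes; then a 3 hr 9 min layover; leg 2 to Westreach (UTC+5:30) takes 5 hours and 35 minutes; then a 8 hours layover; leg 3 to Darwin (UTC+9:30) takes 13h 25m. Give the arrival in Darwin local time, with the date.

Convert departure to UTC: 20:45 − 5:45 = 15:00 UTC on Dec 20.
Add 7 hours and 50 minutes leg 1 → 22:50 UTC.
Add 3 hours 9 minutes layover in Shanghai → 01:59 UTC (Dec 21).
Add 5 hours and 35 minutes leg 2 → 07:34 UTC.
Add 8 hours layover in Westreach → 15:34 UTC.
Add 13 hours and 25 minutes leg 3 → 04:59 UTC (Dec 22).
Darwin is UTC+9:30, so local arrival = 04:59 + 9:30 = 14:29 on Dec 22.

14:29 on Dec 22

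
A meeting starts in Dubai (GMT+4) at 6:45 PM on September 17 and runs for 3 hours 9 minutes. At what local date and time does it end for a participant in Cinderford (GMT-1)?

4:54 PM on September 17

Convert start to UTC: 6:45 PM − 4:00 = 2:45 PM UTC on Sep 17.
Add 3 hours and 9 minutes duration → 5:54 PM UTC.
Cinderford is UTC−1:00, so local end time = 5:54 PM − 1:00 = 4:54 PM on Sep 17.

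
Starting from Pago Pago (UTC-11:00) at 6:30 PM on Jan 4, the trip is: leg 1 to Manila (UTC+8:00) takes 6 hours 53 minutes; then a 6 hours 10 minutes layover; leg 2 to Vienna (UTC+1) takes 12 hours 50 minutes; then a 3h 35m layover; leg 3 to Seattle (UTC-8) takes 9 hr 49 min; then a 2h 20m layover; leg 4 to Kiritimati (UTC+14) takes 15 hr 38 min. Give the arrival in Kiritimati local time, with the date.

Convert departure to UTC: 6:30 PM + 11:00 = 5:30 AM UTC on Jan 5.
Add 6 hours 53 minutes leg 1 → 12:23 PM UTC.
Add 6 hours and 10 minutes layover in Manila → 6:33 PM UTC.
Add 12 hours and 50 minutes leg 2 → 7:23 AM UTC (Jan 6).
Add 3 hours 35 minutes layover in Vienna → 10:58 AM UTC.
Add 9 hours 49 minutes leg 3 → 8:47 PM UTC.
Add 2 hours 20 minutes layover in Seattle → 11:07 PM UTC.
Add 15 hours 38 minutes leg 4 → 2:45 PM UTC (Jan 7).
Kiritimati is UTC+14:00, so local arrival = 2:45 PM + 14:00 = 4:45 AM on Jan 8.

4:45 AM on January 8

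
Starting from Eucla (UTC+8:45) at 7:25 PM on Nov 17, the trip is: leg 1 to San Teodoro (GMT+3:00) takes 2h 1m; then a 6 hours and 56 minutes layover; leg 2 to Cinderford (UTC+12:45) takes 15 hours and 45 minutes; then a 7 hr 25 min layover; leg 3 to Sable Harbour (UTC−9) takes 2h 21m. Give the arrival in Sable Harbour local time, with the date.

Convert departure to UTC: 7:25 PM − 8:45 = 10:40 AM UTC on Nov 17.
Add 2 hours 1 minute leg 1 → 12:41 PM UTC.
Add 6 hours 56 minutes layover in San Teodoro → 7:37 PM UTC.
Add 15 hours and 45 minutes leg 2 → 11:22 AM UTC (Nov 18).
Add 7 hours 25 minutes layover in Cinderford → 6:47 PM UTC.
Add 2 hours and 21 minutes leg 3 → 9:08 PM UTC.
Sable Harbour is UTC−9:00, so local arrival = 9:08 PM − 9:00 = 12:08 PM on Nov 18.

12:08 PM on November 18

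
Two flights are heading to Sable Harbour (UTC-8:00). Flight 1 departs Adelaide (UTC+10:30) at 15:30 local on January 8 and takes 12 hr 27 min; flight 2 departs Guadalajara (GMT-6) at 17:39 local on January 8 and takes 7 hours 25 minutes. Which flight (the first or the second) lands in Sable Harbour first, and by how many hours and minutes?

Flight 1 in UTC: 15:30 − 10:30 = 05:00 on Jan 8.
+12 hours 27 minutes → arrive 17:27 UTC on Jan 8.
Flight 2 in UTC: 17:39 + 6:00 = 23:39 on Jan 8.
+7 hours and 25 minutes → arrive 07:04 UTC on Jan 9.
Flight 1 lands earlier by 13 hours 37 minutes.

the first, by 13 hours 37 minutes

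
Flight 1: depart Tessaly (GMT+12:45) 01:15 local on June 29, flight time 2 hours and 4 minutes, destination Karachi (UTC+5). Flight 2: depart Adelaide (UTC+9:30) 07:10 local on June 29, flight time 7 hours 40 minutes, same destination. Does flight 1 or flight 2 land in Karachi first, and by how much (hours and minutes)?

the first, by 14 hours 46 minutes

Flight 1 in UTC: 01:15 − 12:45 = 12:30 on Jun 28.
+2 hours 4 minutes → arrive 14:34 UTC on Jun 28.
Flight 2 in UTC: 07:10 − 9:30 = 21:40 on Jun 28.
+7 hours 40 minutes → arrive 05:20 UTC on Jun 29.
Flight 1 lands earlier by 14 hours 46 minutes.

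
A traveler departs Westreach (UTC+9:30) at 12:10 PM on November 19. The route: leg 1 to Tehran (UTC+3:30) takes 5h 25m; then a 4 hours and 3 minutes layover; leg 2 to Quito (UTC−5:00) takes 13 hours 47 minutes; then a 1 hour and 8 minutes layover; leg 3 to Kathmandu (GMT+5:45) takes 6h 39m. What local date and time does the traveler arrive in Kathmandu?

Convert departure to UTC: 12:10 PM − 9:30 = 2:40 AM UTC on Nov 19.
Add 5 hours 25 minutes leg 1 → 8:05 AM UTC.
Add 4 hours 3 minutes layover in Tehran → 12:08 PM UTC.
Add 13 hours and 47 minutes leg 2 → 1:55 AM UTC (Nov 20).
Add 1 hour and 8 minutes layover in Quito → 3:03 AM UTC.
Add 6 hours and 39 minutes leg 3 → 9:42 AM UTC.
Kathmandu is UTC+5:45, so local arrival = 9:42 AM + 5:45 = 3:27 PM on Nov 20.

3:27 PM on November 20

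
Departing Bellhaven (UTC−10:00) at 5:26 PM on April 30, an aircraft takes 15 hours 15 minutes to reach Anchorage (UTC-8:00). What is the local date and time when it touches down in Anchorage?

Anchorage is 2:00 ahead of Bellhaven.
After 15 hours and 15 minutes it is 8:41 AM (May 1) in Bellhaven.
Shift by the zone difference: 8:41 AM + 2:00 = 10:41 AM on May 1 in Anchorage.

10:41 AM on May 1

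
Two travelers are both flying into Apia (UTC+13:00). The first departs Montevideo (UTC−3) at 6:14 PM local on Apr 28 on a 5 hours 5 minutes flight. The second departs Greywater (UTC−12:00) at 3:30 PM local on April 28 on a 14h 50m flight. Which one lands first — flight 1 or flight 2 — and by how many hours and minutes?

the first, by 16 hours 1 minute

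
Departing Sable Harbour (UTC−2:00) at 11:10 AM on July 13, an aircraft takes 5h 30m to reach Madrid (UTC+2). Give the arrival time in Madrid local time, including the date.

8:40 PM on July 13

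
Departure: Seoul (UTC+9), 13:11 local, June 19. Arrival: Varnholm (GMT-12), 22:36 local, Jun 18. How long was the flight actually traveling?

6 hours 25 minutes

Varnholm is 21:00 behind Seoul.
Clock-face elapsed time (ignoring zones) is −14 hours 35 minutes.
Actual elapsed = −14 hours 35 minutes + 21:00 = 6 hours 25 minutes.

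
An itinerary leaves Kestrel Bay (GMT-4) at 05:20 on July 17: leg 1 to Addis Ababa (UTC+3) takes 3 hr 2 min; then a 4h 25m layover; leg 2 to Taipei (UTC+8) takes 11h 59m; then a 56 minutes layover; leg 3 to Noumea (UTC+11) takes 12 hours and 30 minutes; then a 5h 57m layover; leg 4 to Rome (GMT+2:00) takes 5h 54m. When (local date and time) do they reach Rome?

08:03 on July 19

Convert departure to UTC: 05:20 + 4:00 = 09:20 UTC on Jul 17.
Add 3 hours and 2 minutes leg 1 → 12:22 UTC.
Add 4 hours 25 minutes layover in Addis Ababa → 16:47 UTC.
Add 11 hours 59 minutes leg 2 → 04:46 UTC (Jul 18).
Add 56 minutes layover in Taipei → 05:42 UTC.
Add 12 hours 30 minutes leg 3 → 18:12 UTC.
Add 5 hours 57 minutes layover in Noumea → 00:09 UTC (Jul 19).
Add 5 hours and 54 minutes leg 4 → 06:03 UTC.
Rome is UTC+2:00, so local arrival = 06:03 + 2:00 = 08:03 on Jul 19.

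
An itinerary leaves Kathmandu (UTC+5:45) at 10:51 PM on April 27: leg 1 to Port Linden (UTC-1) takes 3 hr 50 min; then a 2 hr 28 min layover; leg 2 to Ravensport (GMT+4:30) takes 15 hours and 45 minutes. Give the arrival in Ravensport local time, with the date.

Convert departure to UTC: 10:51 PM − 5:45 = 5:06 PM UTC on Apr 27.
Add 3 hours and 50 minutes leg 1 → 8:56 PM UTC.
Add 2 hours 28 minutes layover in Port Linden → 11:24 PM UTC.
Add 15 hours 45 minutes leg 2 → 3:09 PM UTC (Apr 28).
Ravensport is UTC+4:30, so local arrival = 3:09 PM + 4:30 = 7:39 PM on Apr 28.

7:39 PM on April 28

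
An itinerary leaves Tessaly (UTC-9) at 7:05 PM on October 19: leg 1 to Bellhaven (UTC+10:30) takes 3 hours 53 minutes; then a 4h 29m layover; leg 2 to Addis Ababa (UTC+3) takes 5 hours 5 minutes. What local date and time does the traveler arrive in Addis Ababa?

8:32 PM on October 20

Convert departure to UTC: 7:05 PM + 9:00 = 4:05 AM UTC on Oct 20.
Add 3 hours and 53 minutes leg 1 → 7:58 AM UTC.
Add 4 hours 29 minutes layover in Bellhaven → 12:27 PM UTC.
Add 5 hours 5 minutes leg 2 → 5:32 PM UTC.
Addis Ababa is UTC+3:00, so local arrival = 5:32 PM + 3:00 = 8:32 PM on Oct 20.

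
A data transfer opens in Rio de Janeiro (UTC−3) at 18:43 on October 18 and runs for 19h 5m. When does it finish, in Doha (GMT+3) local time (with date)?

Doha is 6:00 ahead of Rio de Janeiro.
After 19 hours 5 minutes it is 13:48 (Oct 19) in Rio de Janeiro.
Shift by the zone difference: 13:48 + 6:00 = 19:48 on Oct 19 in Doha.

19:48 on October 19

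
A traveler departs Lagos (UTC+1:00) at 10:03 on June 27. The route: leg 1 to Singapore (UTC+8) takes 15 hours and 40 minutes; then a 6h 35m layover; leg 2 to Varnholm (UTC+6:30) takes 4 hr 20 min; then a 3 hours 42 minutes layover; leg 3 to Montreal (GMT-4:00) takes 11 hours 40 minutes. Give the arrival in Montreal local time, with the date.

23:00 on June 28

Convert departure to UTC: 10:03 − 1:00 = 09:03 UTC on Jun 27.
Add 15 hours 40 minutes leg 1 → 00:43 UTC (Jun 28).
Add 6 hours 35 minutes layover in Singapore → 07:18 UTC.
Add 4 hours and 20 minutes leg 2 → 11:38 UTC.
Add 3 hours and 42 minutes layover in Varnholm → 15:20 UTC.
Add 11 hours and 40 minutes leg 3 → 03:00 UTC (Jun 29).
Montreal is UTC−4:00, so local arrival = 03:00 − 4:00 = 23:00 on Jun 28.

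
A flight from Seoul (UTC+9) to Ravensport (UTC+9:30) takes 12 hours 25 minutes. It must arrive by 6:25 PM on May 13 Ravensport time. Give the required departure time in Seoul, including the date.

5:30 AM on May 13

Target arrival in UTC: 6:25 PM − 9:30 = 8:55 AM on May 13.
Subtract 12 hours and 25 minutes → departure 8:30 PM UTC on May 12.
Seoul is UTC+9:00: 8:30 PM + 9:00 = 5:30 AM on May 13.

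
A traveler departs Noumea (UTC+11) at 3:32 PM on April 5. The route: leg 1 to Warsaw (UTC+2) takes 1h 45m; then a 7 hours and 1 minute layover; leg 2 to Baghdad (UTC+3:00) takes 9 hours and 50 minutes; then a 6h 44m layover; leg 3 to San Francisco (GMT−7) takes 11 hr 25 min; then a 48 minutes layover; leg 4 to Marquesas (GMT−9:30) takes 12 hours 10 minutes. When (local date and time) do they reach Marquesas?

8:45 PM on April 6

Convert departure to UTC: 3:32 PM − 11:00 = 4:32 AM UTC on Apr 5.
Add 1 hour and 45 minutes leg 1 → 6:17 AM UTC.
Add 7 hours and 1 minute layover in Warsaw → 1:18 PM UTC.
Add 9 hours 50 minutes leg 2 → 11:08 PM UTC.
Add 6 hours and 44 minutes layover in Baghdad → 5:52 AM UTC (Apr 6).
Add 11 hours 25 minutes leg 3 → 5:17 PM UTC.
Add 48 minutes layover in San Francisco → 6:05 PM UTC.
Add 12 hours and 10 minutes leg 4 → 6:15 AM UTC (Apr 7).
Marquesas is UTC−9:30, so local arrival = 6:15 AM − 9:30 = 8:45 PM on Apr 6.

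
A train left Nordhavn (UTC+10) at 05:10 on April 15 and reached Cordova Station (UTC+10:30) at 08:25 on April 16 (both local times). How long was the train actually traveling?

26 hours 45 minutes

Departure in UTC: 05:10 − 10:00 = 19:10 on Apr 14.
Arrival in UTC: 08:25 − 10:30 = 21:55 on Apr 15.
Elapsed = 21:55 − 19:10 (+1 day) = 26 hours 45 minutes.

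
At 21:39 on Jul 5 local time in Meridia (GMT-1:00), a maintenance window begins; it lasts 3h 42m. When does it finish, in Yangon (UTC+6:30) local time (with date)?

Convert start to UTC: 21:39 + 1:00 = 22:39 UTC on Jul 5.
Add 3 hours and 42 minutes duration → 02:21 UTC (Jul 6).
Yangon is UTC+6:30, so local end time = 02:21 + 6:30 = 08:51 on Jul 6.

08:51 on July 6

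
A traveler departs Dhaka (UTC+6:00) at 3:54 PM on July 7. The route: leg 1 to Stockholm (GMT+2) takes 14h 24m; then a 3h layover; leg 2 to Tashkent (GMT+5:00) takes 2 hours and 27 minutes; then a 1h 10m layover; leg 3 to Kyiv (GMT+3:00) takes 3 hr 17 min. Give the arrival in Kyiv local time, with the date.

1:12 PM on July 8

Convert departure to UTC: 3:54 PM − 6:00 = 9:54 AM UTC on Jul 7.
Add 14 hours and 24 minutes leg 1 → 12:18 AM UTC (Jul 8).
Add 3 hours layover in Stockholm → 3:18 AM UTC.
Add 2 hours 27 minutes leg 2 → 5:45 AM UTC.
Add 1 hour and 10 minutes layover in Tashkent → 6:55 AM UTC.
Add 3 hours 17 minutes leg 3 → 10:12 AM UTC.
Kyiv is UTC+3:00, so local arrival = 10:12 AM + 3:00 = 1:12 PM on Jul 8.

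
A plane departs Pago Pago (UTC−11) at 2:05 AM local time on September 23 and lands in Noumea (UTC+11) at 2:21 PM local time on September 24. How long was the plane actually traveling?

Departure in UTC: 2:05 AM + 11:00 = 1:05 PM on Sep 23.
Arrival in UTC: 2:21 PM − 11:00 = 3:21 AM on Sep 24.
Elapsed = 3:21 AM − 1:05 PM (+1 day) = 14 hours 16 minutes.

14 hours 16 minutes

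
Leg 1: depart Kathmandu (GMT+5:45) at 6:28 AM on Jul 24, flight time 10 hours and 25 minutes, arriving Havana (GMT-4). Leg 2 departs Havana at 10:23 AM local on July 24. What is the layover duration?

Convert departure to UTC: 6:28 AM − 5:45 = 12:43 AM UTC on Jul 24.
Add 10 hours and 25 minutes flight time → 11:08 AM UTC.
Havana is UTC−4:00, so local arrival = 11:08 AM − 4:00 = 7:08 AM on Jul 24.
Layover = 10:23 AM − 7:08 AM = 3 hours 15 minutes.

3 hours 15 minutes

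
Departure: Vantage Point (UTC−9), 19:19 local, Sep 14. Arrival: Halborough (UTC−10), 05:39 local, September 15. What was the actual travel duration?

11 hours 20 minutes

Departure in UTC: 19:19 + 9:00 = 04:19 on Sep 15.
Arrival in UTC: 05:39 + 10:00 = 15:39 on Sep 15.
Elapsed = 15:39 − 04:19 = 11 hours 20 minutes.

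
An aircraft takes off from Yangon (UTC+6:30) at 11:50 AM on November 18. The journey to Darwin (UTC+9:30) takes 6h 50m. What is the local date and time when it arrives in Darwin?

9:40 PM on November 18

Darwin is 3:00 ahead of Yangon.
After 6 hours 50 minutes it is 6:40 PM in Yangon.
Shift by the zone difference: 6:40 PM + 3:00 = 9:40 PM on Nov 18 in Darwin.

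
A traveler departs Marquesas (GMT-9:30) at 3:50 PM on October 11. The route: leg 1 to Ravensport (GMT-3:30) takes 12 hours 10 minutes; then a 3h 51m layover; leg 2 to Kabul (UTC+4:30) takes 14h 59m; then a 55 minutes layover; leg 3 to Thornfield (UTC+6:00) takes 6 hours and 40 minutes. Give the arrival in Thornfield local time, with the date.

9:55 PM on October 13

Convert departure to UTC: 3:50 PM + 9:30 = 1:20 AM UTC on Oct 12.
Add 12 hours 10 minutes leg 1 → 1:30 PM UTC.
Add 3 hours and 51 minutes layover in Ravensport → 5:21 PM UTC.
Add 14 hours and 59 minutes leg 2 → 8:20 AM UTC (Oct 13).
Add 55 minutes layover in Kabul → 9:15 AM UTC.
Add 6 hours and 40 minutes leg 3 → 3:55 PM UTC.
Thornfield is UTC+6:00, so local arrival = 3:55 PM + 6:00 = 9:55 PM on Oct 13.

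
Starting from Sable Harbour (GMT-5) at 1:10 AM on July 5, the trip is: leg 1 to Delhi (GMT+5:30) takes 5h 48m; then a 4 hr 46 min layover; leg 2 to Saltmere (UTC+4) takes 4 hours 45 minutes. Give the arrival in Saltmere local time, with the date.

Convert departure to UTC: 1:10 AM + 5:00 = 6:10 AM UTC on Jul 5.
Add 5 hours 48 minutes leg 1 → 11:58 AM UTC.
Add 4 hours and 46 minutes layover in Delhi → 4:44 PM UTC.
Add 4 hours and 45 minutes leg 2 → 9:29 PM UTC.
Saltmere is UTC+4:00, so local arrival = 9:29 PM + 4:00 = 1:29 AM on Jul 6.

1:29 AM on July 6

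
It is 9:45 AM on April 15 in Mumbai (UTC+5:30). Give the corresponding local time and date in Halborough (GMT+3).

Halborough is 2:30 behind Mumbai.
Shift by the zone difference: 9:45 AM − 2:30 = 7:15 AM on Apr 15 in Halborough.

7:15 AM on April 15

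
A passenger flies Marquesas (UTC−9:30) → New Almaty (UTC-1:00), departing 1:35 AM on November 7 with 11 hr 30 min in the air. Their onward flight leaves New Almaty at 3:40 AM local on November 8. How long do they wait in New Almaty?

Convert departure to UTC: 1:35 AM + 9:30 = 11:05 AM UTC on Nov 7.
Add 11 hours 30 minutes flight time → 10:35 PM UTC.
New Almaty is UTC−1:00, so local arrival = 10:35 PM − 1:00 = 9:35 PM on Nov 7.
Layover = 3:40 AM − 9:35 PM (+1 day) = 6 hours 5 minutes.

6 hours 5 minutes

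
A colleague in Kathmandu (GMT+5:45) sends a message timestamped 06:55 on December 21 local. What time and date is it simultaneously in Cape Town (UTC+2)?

03:10 on December 21

In UTC: 06:55 − 5:45 = 01:10 on Dec 21.
Cape Town is UTC+2:00: 01:10 + 2:00 = 03:10 on Dec 21.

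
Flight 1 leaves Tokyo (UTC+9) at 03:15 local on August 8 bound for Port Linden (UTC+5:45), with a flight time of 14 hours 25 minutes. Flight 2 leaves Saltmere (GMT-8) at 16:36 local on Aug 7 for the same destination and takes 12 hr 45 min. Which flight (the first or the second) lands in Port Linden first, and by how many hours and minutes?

the first, by 4 hours 41 minutes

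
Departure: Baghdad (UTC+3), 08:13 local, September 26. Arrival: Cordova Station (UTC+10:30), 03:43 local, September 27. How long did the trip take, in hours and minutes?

12 hours

Departure in UTC: 08:13 − 3:00 = 05:13 on Sep 26.
Arrival in UTC: 03:43 − 10:30 = 17:13 on Sep 26.
Elapsed = 17:13 − 05:13 = 12 hours.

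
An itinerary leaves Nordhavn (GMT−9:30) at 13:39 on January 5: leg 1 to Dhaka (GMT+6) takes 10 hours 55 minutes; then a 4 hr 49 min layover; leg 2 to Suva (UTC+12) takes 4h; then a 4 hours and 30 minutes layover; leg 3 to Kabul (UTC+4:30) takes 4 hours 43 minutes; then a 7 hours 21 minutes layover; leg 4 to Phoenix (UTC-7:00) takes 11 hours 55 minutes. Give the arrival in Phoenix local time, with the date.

16:22 on January 7

Convert departure to UTC: 13:39 + 9:30 = 23:09 UTC on Jan 5.
Add 10 hours and 55 minutes leg 1 → 10:04 UTC (Jan 6).
Add 4 hours 49 minutes layover in Dhaka → 14:53 UTC.
Add 4 hours leg 2 → 18:53 UTC.
Add 4 hours 30 minutes layover in Suva → 23:23 UTC.
Add 4 hours and 43 minutes leg 3 → 04:06 UTC (Jan 7).
Add 7 hours and 21 minutes layover in Kabul → 11:27 UTC.
Add 11 hours and 55 minutes leg 4 → 23:22 UTC.
Phoenix is UTC−7:00, so local arrival = 23:22 − 7:00 = 16:22 on Jan 7.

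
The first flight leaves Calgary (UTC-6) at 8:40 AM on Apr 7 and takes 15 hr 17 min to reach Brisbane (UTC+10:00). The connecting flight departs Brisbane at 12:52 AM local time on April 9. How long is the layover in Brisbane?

8 hours 55 minutes

Convert departure to UTC: 8:40 AM + 6:00 = 2:40 PM UTC on Apr 7.
Add 15 hours and 17 minutes flight time → 5:57 AM UTC (Apr 8).
Brisbane is UTC+10:00, so local arrival = 5:57 AM + 10:00 = 3:57 PM on Apr 8.
Layover = 12:52 AM − 3:57 PM (+1 day) = 8 hours 55 minutes.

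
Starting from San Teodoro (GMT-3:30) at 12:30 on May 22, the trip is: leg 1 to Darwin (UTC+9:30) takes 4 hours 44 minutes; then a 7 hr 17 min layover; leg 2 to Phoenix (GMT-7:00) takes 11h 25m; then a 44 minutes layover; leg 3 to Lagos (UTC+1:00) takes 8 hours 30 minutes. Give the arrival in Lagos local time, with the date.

01:40 on May 24

Convert departure to UTC: 12:30 + 3:30 = 16:00 UTC on May 22.
Add 4 hours 44 minutes leg 1 → 20:44 UTC.
Add 7 hours and 17 minutes layover in Darwin → 04:01 UTC (May 23).
Add 11 hours 25 minutes leg 2 → 15:26 UTC.
Add 44 minutes layover in Phoenix → 16:10 UTC.
Add 8 hours 30 minutes leg 3 → 00:40 UTC (May 24).
Lagos is UTC+1:00, so local arrival = 00:40 + 1:00 = 01:40 on May 24.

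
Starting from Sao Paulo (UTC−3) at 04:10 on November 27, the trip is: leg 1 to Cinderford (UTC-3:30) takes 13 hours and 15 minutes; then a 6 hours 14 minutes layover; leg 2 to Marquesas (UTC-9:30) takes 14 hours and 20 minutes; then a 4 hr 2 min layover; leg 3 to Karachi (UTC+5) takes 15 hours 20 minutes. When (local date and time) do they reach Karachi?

Convert departure to UTC: 04:10 + 3:00 = 07:10 UTC on Nov 27.
Add 13 hours and 15 minutes leg 1 → 20:25 UTC.
Add 6 hours 14 minutes layover in Cinderford → 02:39 UTC (Nov 28).
Add 14 hours and 20 minutes leg 2 → 16:59 UTC.
Add 4 hours and 2 minutes layover in Marquesas → 21:01 UTC.
Add 15 hours and 20 minutes leg 3 → 12:21 UTC (Nov 29).
Karachi is UTC+5:00, so local arrival = 12:21 + 5:00 = 17:21 on Nov 29.

17:21 on Nov 29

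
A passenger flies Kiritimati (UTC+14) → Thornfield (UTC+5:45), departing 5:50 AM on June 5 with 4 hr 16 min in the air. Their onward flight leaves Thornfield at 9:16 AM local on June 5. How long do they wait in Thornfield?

Convert departure to UTC: 5:50 AM − 14:00 = 3:50 PM UTC on Jun 4.
Add 4 hours 16 minutes flight time → 8:06 PM UTC.
Thornfield is UTC+5:45, so local arrival = 8:06 PM + 5:45 = 1:51 AM on Jun 5.
Layover = 9:16 AM − 1:51 AM = 7 hours 25 minutes.

7 hours 25 minutes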